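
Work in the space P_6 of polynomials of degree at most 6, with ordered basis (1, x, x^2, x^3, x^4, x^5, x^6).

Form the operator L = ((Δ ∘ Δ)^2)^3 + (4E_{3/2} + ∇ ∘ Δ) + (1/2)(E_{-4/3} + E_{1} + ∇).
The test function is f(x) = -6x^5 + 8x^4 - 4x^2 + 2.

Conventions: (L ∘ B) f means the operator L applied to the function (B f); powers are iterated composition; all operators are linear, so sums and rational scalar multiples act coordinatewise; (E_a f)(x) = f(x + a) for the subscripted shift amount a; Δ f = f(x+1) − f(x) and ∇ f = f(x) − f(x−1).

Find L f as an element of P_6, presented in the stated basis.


g(x) = -30x^5 - 150x^4 - (1532/3)x^3 - (2234/9)x^2 - (679/2)x - 7297/324

Δ f = -30x^4 - 28x^3 - 12x^2 - 6x - 2
Δ Δ f = -120x^3 - 264x^2 - 228x - 76
Δ (Δ ∘ Δ) f = -360x^2 - 888x - 612
Δ Δ (Δ ∘ Δ) f = -720x - 1248
Δ (Δ ∘ Δ)^2 f = -720
Δ Δ (Δ ∘ Δ)^2 f = 0
Δ (Δ ∘ Δ) (Δ ∘ Δ)^2 f = 0
Δ Δ (Δ ∘ Δ) (Δ ∘ Δ)^2 f = 0
Δ (Δ ∘ Δ)^2 (Δ ∘ Δ)^2 f = 0
Δ Δ (Δ ∘ Δ)^2 (Δ ∘ Δ)^2 f = 0
Δ (Δ ∘ Δ) (Δ ∘ Δ)^2 (Δ ∘ Δ)^2 f = 0
Δ Δ (Δ ∘ Δ) (Δ ∘ Δ)^2 (Δ ∘ Δ)^2 f = 0
E_{3/2} f = -6x^5 - 37x^4 - 87x^3 - (197/2)x^2 - (447/8)x - 193/16
(4E_{3/2}) f = -24x^5 - 148x^4 - 348x^3 - 394x^2 - (447/2)x - 193/4
Δ f = -30x^4 - 28x^3 - 12x^2 - 6x - 2
∇ Δ f = -120x^3 + 96x^2 - 60x + 8
(4E_{3/2} + ∇ ∘ Δ) f = -24x^5 - 148x^4 - 468x^3 - 298x^2 - (567/2)x - 161/4
E_{-4/3} f = -6x^5 + 48x^4 - (448/3)x^3 + (2012/9)x^2 - 160x + 3682/81
E_{1} f = -6x^5 - 22x^4 - 28x^3 - 16x^2 - 6x
∇ f = -30x^4 + 92x^3 - 108x^2 + 54x - 10
(E_{-4/3} + E_{1} + ∇) f = -12x^5 - 4x^4 - (256/3)x^3 + (896/9)x^2 - 112x + 2872/81
((1/2)(E_{-4/3} + E_{1} + ∇)) f = -6x^5 - 2x^4 - (128/3)x^3 + (448/9)x^2 - 56x + 1436/81
(((Δ ∘ Δ)^2)^3 + (4E_{3/2} + ∇ ∘ Δ) + (1/2)(E_{-4/3} + E_{1} + ∇)) f = -30x^5 - 150x^4 - (1532/3)x^3 - (2234/9)x^2 - (679/2)x - 7297/324


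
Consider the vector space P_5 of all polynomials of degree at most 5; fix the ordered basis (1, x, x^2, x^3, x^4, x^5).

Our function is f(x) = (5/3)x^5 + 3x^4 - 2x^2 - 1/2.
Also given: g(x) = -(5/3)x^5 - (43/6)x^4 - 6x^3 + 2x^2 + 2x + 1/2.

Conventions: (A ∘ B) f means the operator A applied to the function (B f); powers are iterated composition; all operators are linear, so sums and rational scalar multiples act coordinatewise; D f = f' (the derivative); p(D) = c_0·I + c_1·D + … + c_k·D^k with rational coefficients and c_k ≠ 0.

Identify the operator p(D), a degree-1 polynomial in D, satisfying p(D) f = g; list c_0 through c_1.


c_0 = -1, c_1 = -1/2

D^0 f = (5/3)x^5 + 3x^4 - 2x^2 - 1/2
D^1 f = (25/3)x^4 + 12x^3 - 4x
matching coefficients of g against c_0 f + c_1 Df + … from the top degree down determines the c_i
solution: c_0 = -1, c_1 = -1/2


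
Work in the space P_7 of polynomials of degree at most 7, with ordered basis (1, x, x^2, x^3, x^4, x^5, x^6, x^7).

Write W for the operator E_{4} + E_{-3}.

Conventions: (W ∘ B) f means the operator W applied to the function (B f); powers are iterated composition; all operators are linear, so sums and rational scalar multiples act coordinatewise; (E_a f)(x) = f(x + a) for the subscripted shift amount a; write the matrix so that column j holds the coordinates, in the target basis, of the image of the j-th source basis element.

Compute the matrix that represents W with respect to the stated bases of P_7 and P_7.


the matrix is [[2, 1, 25, 37, 337, 781, 4825, 14197]; [0, 2, 2, 75, 148, 1685, 4686, 33775]; [0, 0, 2, 3, 150, 370, 5055, 16401]; [0, 0, 0, 2, 4, 250, 740, 11795]; [0, 0, 0, 0, 2, 5, 375, 1295]; [0, 0, 0, 0, 0, 2, 6, 525]; [0, 0, 0, 0, 0, 0, 2, 7]; [0, 0, 0, 0, 0, 0, 0, 2]] (rows listed top to bottom)

image of 1: 2
image of x: 2x + 1
image of x^2: 2x^2 + 2x + 25
image of x^3: 2x^3 + 3x^2 + 75x + 37
image of x^4: 2x^4 + 4x^3 + 150x^2 + 148x + 337
image of x^5: 2x^5 + 5x^4 + 250x^3 + 370x^2 + 1685x + 781
image of x^6: 2x^6 + 6x^5 + 375x^4 + 740x^3 + 5055x^2 + 4686x + 4825
image of x^7: 2x^7 + 7x^6 + 525x^5 + 1295x^4 + 11795x^3 + 16401x^2 + 33775x + 14197
each image's coordinates form column j of the matrix


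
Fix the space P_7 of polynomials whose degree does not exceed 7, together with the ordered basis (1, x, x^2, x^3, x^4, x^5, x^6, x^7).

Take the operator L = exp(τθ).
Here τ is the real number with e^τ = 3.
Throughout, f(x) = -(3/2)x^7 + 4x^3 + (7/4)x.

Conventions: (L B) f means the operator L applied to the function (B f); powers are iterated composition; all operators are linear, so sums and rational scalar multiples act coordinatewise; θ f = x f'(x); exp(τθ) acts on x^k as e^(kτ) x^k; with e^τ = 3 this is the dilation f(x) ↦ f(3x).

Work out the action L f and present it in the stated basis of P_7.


g(x) = -(6561/2)x^7 + 108x^3 + (21/4)x

exp(τθ) x^k = e^(kτ) x^k; with e^τ = 3 this sends x^k to 3^k x^k
x ↦ 3 x
x^3 ↦ 27 x^3
x^7 ↦ 2187 x^7
applying this coordinatewise to f: exp(τθ) f = -(6561/2)x^7 + 108x^3 + (21/4)x


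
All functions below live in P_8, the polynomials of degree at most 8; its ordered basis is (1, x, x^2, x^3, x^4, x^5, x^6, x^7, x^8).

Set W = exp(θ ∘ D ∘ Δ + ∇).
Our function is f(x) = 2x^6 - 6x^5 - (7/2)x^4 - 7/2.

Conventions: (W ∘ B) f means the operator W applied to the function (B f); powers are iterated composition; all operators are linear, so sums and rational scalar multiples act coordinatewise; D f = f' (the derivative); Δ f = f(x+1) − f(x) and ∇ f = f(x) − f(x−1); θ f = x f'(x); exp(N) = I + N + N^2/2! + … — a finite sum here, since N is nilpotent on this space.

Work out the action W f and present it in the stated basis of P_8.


order-1 term: 12x^5 + 180x^4 + 86x^3 - 273x^2 - 74x - 9/2
order-2 term: 30x^4 + 660x^3 + 2169x^2 + 1386x + 117/2
order-3 term: 40x^3 + 840x^2 + 2266x - 51
order-4 term: 30x^2 + 450x + 733/2
order-5 term: 12x + 84
order-6 term: 2
the series for exp(θ ∘ D ∘ Δ + ∇) f terminates at order 6
exp(θ ∘ D ∘ Δ + ∇) f = 2x^6 + 6x^5 + (413/2)x^4 + 786x^3 + 2766x^2 + 4040x + 452

g(x) = 2x^6 + 6x^5 + (413/2)x^4 + 786x^3 + 2766x^2 + 4040x + 452


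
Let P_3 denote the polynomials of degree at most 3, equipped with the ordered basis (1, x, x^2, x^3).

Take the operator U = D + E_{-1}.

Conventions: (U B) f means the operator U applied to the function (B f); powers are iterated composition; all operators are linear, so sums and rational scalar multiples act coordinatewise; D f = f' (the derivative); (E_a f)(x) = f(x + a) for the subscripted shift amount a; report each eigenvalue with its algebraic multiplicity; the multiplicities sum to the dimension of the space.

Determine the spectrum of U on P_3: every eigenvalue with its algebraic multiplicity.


λ = 1 (multiplicity 4)

image of 1: 1
image of x: x
image of x^2: x^2 + 1
image of x^3: x^3 + 3x - 1
the matrix is upper triangular; its diagonal is (1, 1, 1, 1)
for a triangular matrix the eigenvalues are the diagonal entries, with algebraic multiplicity their repetition count


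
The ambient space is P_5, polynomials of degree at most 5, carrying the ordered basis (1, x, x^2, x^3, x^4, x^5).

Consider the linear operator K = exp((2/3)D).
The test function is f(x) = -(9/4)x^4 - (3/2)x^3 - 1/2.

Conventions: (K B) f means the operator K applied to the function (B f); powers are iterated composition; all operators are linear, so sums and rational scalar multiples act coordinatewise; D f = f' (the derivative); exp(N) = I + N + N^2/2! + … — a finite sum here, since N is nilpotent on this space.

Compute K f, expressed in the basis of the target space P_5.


the result is g(x) = -(9/4)x^4 - (15/2)x^3 - 9x^2 - (14/3)x - 25/18

order-1 term: -6x^3 - 3x^2
order-2 term: -6x^2 - 2x
order-3 term: -(8/3)x - 4/9
order-4 term: -4/9
the series for exp((2/3)D) f terminates at order 4
exp((2/3)D) f = -(9/4)x^4 - (15/2)x^3 - 9x^2 - (14/3)x - 25/18


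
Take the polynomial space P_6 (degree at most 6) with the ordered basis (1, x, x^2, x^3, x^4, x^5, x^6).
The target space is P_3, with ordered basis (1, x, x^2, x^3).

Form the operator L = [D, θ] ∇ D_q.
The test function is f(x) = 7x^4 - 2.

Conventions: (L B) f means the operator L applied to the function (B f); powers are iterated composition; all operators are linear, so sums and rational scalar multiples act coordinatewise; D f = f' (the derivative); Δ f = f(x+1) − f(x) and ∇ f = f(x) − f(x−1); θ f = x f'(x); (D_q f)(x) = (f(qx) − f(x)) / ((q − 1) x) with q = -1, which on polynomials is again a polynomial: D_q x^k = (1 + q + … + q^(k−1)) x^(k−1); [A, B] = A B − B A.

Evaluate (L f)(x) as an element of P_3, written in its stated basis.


the result is g(x) = 0

D_q f = 0
∇ D_q f = 0
θ (∇ D_q) f = 0
D θ (∇ D_q) f = 0
D (∇ D_q) f = 0
θ D (∇ D_q) f = 0
[D, θ] (∇ D_q) f = 0


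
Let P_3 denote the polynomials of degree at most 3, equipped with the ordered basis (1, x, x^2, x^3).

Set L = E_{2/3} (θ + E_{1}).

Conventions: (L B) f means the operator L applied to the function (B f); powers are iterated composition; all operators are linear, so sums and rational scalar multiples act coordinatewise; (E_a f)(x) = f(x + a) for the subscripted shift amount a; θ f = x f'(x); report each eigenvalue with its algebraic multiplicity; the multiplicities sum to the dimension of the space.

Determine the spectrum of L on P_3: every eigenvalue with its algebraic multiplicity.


λ = 1 (multiplicity 1), λ = 2 (multiplicity 1), λ = 3 (multiplicity 1), λ = 4 (multiplicity 1)

image of 1: 1
image of x: 2x + 7/3
image of x^2: 3x^2 + 6x + 11/3
image of x^3: 4x^3 + 11x^2 + (37/3)x + 149/27
the matrix is upper triangular; its diagonal is (1, 2, 3, 4)
for a triangular matrix the eigenvalues are the diagonal entries, with algebraic multiplicity their repetition count


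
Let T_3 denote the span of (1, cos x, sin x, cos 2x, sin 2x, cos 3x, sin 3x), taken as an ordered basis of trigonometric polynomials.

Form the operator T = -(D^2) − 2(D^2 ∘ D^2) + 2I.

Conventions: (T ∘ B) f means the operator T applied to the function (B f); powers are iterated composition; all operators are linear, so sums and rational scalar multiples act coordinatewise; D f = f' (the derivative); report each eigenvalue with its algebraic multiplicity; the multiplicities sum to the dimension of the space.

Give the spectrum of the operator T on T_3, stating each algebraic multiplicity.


image of 1: 2
image of cos x: cos x
image of sin x: sin x
image of cos 2x: -26cos 2x
image of sin 2x: -26sin 2x
image of cos 3x: -151cos 3x
image of sin 3x: -151sin 3x
the matrix is diagonal; its diagonal is (2, 1, 1, -26, -26, -151, -151)
for a triangular matrix the eigenvalues are the diagonal entries, with algebraic multiplicity their repetition count

λ = -151 (multiplicity 2), λ = -26 (multiplicity 2), λ = 1 (multiplicity 2), λ = 2 (multiplicity 1)


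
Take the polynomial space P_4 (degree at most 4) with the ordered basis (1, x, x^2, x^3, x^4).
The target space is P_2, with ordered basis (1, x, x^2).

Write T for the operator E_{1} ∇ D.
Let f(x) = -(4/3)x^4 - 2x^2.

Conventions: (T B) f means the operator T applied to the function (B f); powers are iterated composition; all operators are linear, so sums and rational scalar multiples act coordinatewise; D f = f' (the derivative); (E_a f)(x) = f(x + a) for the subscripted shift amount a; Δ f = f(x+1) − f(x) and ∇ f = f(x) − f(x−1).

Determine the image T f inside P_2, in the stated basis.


D f = -(16/3)x^3 - 4x
∇ D f = -16x^2 + 16x - 28/3
E_{1} (∇ D) f = -16x^2 - 16x - 28/3

g(x) = -16x^2 - 16x - 28/3


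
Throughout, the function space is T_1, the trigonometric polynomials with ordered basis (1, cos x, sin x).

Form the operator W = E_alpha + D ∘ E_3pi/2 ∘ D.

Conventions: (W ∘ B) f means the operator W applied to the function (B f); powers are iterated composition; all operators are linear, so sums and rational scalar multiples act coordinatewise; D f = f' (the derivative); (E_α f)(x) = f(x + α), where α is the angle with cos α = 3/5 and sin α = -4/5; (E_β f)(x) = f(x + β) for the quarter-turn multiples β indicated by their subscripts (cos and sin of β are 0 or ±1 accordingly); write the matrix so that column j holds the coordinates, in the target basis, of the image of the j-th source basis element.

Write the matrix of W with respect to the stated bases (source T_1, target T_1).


image of 1: 1
image of cos x: (3/5)cos x - (1/5)sin x
image of sin x: (1/5)cos x + (3/5)sin x
each image's coordinates form column j of the matrix

the matrix is [[1, 0, 0]; [0, 3/5, 1/5]; [0, -1/5, 3/5]] (rows listed top to bottom)


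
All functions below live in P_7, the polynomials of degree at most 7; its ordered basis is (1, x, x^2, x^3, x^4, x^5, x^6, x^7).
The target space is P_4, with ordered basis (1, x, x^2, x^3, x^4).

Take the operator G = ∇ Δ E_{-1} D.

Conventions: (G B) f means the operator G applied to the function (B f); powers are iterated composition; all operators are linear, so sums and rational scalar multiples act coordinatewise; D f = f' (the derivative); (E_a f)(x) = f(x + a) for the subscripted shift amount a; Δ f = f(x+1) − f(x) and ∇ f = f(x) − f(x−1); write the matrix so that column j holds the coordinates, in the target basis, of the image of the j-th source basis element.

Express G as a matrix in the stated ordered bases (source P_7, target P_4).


the matrix is [[0, 0, 0, 6, -24, 70, -180, 434]; [0, 0, 0, 0, 24, -120, 420, -1260]; [0, 0, 0, 0, 0, 60, -360, 1470]; [0, 0, 0, 0, 0, 0, 120, -840]; [0, 0, 0, 0, 0, 0, 0, 210]] (rows listed top to bottom)

image of 1: 0
image of x: 0
image of x^2: 0
image of x^3: 6
image of x^4: 24x - 24
image of x^5: 60x^2 - 120x + 70
image of x^6: 120x^3 - 360x^2 + 420x - 180
image of x^7: 210x^4 - 840x^3 + 1470x^2 - 1260x + 434
each image's coordinates form column j of the matrix


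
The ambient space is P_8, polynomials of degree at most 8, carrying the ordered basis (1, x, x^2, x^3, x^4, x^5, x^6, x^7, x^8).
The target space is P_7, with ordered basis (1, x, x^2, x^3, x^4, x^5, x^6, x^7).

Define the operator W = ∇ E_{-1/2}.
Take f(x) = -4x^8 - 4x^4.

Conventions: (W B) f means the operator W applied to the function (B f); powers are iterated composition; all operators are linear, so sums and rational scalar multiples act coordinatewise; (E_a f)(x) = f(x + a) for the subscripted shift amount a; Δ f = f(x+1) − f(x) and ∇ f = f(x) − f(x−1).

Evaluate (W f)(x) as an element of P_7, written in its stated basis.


E_{-1/2} f = -4x^8 + 16x^7 - 28x^6 + 28x^5 - (43/2)x^4 + 15x^3 - (31/4)x^2 + (9/4)x - 17/64
∇ E_{-1/2} f = -32x^7 + 224x^6 - 728x^5 + 1400x^4 - 1710x^3 + 1322x^2 - (1197/2)x + 245/2

g(x) = -32x^7 + 224x^6 - 728x^5 + 1400x^4 - 1710x^3 + 1322x^2 - (1197/2)x + 245/2


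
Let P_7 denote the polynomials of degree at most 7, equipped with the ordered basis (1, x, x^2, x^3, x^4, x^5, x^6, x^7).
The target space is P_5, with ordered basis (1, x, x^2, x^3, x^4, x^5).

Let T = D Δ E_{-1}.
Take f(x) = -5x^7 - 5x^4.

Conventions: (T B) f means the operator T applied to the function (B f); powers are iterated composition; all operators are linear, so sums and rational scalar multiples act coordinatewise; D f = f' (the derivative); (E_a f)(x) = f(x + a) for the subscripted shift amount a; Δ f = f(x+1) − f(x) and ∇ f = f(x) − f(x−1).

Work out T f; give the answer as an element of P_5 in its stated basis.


g(x) = -210x^5 + 525x^4 - 700x^3 + 465x^2 - 150x + 15

E_{-1} f = -5x^7 + 35x^6 - 105x^5 + 170x^4 - 155x^3 + 75x^2 - 15x
Δ E_{-1} f = -35x^6 + 105x^5 - 175x^4 + 155x^3 - 75x^2 + 15x
D Δ E_{-1} f = -210x^5 + 525x^4 - 700x^3 + 465x^2 - 150x + 15


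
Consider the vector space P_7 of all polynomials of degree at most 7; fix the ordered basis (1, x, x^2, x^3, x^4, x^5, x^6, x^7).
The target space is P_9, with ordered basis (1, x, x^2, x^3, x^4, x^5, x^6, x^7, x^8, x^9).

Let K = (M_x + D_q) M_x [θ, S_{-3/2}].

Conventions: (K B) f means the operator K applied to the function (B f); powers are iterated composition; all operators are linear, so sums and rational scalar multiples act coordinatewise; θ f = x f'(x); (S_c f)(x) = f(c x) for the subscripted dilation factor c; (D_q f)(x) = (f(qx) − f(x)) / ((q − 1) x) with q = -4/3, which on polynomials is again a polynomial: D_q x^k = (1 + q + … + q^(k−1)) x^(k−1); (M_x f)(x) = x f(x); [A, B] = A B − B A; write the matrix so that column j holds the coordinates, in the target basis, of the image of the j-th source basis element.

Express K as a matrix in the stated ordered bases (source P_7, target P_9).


the matrix is [[0, 0, 0, 0, 0, 0, 0, 0]; [0, 0, 0, 0, 0, 0, 0, 0]; [0, 0, 0, 0, 0, 0, 0, 0]; [0, 0, 0, 0, 0, 0, 0, 0]; [0, 0, 0, 0, 0, 0, 0, 0]; [0, 0, 0, 0, 0, 0, 0, 0]; [0, 0, 0, 0, 0, 0, 0, 0]; [0, 0, 0, 0, 0, 0, 0, 0]; [0, 0, 0, 0, 0, 0, 0, 0]; [0, 0, 0, 0, 0, 0, 0, 0]] (rows listed top to bottom)

image of 1: 0
image of x: 0
image of x^2: 0
image of x^3: 0
image of x^4: 0
image of x^5: 0
image of x^6: 0
image of x^7: 0
each image's coordinates form column j of the matrix


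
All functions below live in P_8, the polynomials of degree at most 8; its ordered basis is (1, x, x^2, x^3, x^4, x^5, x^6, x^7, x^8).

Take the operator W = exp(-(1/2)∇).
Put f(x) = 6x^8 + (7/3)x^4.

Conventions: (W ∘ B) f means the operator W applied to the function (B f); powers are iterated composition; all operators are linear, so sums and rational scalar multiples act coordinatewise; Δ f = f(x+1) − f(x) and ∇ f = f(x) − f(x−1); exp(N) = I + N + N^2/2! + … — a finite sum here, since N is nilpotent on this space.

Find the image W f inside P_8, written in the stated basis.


the result is g(x) = 6x^8 - 24x^7 + 126x^6 - 462x^5 + (15463/12)x^4 - (16219/6)x^3 + (32403/8)x^2 - (92999/24)x + 685889/384

order-1 term: -24x^7 + 84x^6 - 168x^5 + 210x^4 - (518/3)x^3 + 91x^2 - (86/3)x + 25/6
order-2 term: 42x^6 - 252x^5 + 735x^4 - 1260x^3 + (2611/2)x^2 - 763x + 2335/12
order-3 term: -42x^5 + 315x^4 - 1050x^3 + 1890x^2 - (10843/6)x + 2905/4
order-4 term: (105/4)x^4 - 210x^3 + (1365/2)x^2 - 1050x + 30625/48
order-5 term: -(21/2)x^3 + (315/4)x^2 - 210x + 1575/8
order-6 term: (21/8)x^2 - (63/4)x + 399/16
order-7 term: -(3/8)x + 21/16
order-8 term: 3/128
the series for exp(-(1/2)∇) f terminates at order 8
exp(-(1/2)∇) f = 6x^8 - 24x^7 + 126x^6 - 462x^5 + (15463/12)x^4 - (16219/6)x^3 + (32403/8)x^2 - (92999/24)x + 685889/384


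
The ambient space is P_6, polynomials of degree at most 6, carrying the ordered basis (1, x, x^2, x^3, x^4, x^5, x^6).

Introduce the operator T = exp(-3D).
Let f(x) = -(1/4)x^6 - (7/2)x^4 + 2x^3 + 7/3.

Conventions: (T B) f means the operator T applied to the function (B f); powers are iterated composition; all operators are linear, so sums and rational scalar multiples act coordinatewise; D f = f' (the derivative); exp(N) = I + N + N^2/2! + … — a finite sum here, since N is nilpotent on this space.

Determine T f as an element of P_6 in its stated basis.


g(x) = -(1/4)x^6 + (9/2)x^5 - (149/4)x^4 + 179x^3 - (2043/4)x^2 + (1593/2)x - 6209/12

order-1 term: (9/2)x^5 + 42x^3 - 18x^2
order-2 term: -(135/4)x^4 - 189x^2 + 54x
order-3 term: 135x^3 + 378x - 54
order-4 term: -(1215/4)x^2 - 567/2
order-5 term: (729/2)x
order-6 term: -729/4
the series for exp(-3D) f terminates at order 6
exp(-3D) f = -(1/4)x^6 + (9/2)x^5 - (149/4)x^4 + 179x^3 - (2043/4)x^2 + (1593/2)x - 6209/12


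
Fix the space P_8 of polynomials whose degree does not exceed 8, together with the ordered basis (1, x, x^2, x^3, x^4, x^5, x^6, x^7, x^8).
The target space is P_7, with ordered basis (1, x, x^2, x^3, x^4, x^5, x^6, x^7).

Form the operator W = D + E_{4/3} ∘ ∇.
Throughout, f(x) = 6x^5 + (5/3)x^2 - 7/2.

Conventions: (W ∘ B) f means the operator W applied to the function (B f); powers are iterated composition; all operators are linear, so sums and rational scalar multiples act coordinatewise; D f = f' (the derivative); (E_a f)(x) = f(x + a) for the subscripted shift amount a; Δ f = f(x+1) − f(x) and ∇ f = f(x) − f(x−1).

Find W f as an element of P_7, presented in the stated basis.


D f = 30x^4 + (10/3)x
∇ f = 30x^4 - 60x^3 + 60x^2 - (80/3)x + 13/3
E_{4/3} ∇ f = 30x^4 + 100x^3 + 140x^2 + (880/9)x + 757/27
(D + E_{4/3} ∘ ∇) f = 60x^4 + 100x^3 + 140x^2 + (910/9)x + 757/27

the image equals g(x) = 60x^4 + 100x^3 + 140x^2 + (910/9)x + 757/27


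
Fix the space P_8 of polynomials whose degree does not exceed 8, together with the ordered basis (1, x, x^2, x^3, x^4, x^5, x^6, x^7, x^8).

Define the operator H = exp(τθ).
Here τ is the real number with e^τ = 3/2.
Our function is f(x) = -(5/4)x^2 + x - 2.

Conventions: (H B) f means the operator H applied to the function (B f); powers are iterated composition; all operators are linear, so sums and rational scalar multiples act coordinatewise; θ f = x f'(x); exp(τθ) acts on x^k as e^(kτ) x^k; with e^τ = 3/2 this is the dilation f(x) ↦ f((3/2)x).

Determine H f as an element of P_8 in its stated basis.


the result is g(x) = -(45/16)x^2 + (3/2)x - 2

exp(τθ) x^k = e^(kτ) x^k; with e^τ = 3/2 this sends x^k to (3/2)^k x^k
x ↦ 3/2 x
x^2 ↦ 9/4 x^2
applying this coordinatewise to f: exp(τθ) f = -(45/16)x^2 + (3/2)x - 2


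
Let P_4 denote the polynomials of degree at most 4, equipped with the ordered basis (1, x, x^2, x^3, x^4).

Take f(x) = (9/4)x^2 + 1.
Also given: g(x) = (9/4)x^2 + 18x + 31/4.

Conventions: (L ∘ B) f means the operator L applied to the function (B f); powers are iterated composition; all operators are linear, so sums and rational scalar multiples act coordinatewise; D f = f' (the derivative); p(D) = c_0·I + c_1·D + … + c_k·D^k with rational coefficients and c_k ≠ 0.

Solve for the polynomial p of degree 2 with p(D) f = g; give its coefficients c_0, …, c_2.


D^0 f = (9/4)x^2 + 1
D^1 f = (9/2)x
D^2 f = 9/2
matching coefficients of g against c_0 f + c_1 Df + … from the top degree down determines the c_i
solution: c_0 = 1, c_1 = 4, c_2 = 3/2

p(D) = I + 4·D + (3/2)·D^2, i.e. c_0 = 1, c_1 = 4, c_2 = 3/2


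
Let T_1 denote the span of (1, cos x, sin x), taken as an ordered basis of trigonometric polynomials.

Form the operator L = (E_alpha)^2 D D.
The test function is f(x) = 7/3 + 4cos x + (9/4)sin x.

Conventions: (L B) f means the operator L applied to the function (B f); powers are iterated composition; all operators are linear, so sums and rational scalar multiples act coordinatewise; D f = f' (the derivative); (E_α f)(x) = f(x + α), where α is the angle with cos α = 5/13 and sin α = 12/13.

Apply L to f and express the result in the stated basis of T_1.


the image equals g(x) = (206/169)cos x + (2991/676)sin x

D f = (9/4)cos x - 4sin x
D D f = -4cos x - (9/4)sin x
E_alpha D D f = -(47/13)cos x + (147/52)sin x
E_alpha E_alpha D D f = (206/169)cos x + (2991/676)sin x


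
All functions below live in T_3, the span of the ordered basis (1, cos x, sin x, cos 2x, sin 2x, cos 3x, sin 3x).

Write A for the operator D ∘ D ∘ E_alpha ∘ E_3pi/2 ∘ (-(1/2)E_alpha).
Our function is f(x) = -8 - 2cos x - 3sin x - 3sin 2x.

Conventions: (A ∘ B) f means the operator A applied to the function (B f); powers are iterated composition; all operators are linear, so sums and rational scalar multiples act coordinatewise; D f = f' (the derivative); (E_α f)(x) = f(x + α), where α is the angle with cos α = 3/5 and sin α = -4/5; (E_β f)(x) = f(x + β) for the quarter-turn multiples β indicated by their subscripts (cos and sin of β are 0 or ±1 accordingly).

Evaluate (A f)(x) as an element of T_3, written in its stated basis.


E_alpha f = -8 + (6/5)cos x - (17/5)sin x + (72/25)cos 2x + (21/25)sin 2x
(-(1/2)E_alpha) f = 4 - (3/5)cos x + (17/10)sin x - (36/25)cos 2x - (21/50)sin 2x
E_3pi/2 (-(1/2)E_alpha) f = 4 - (17/10)cos x - (3/5)sin x + (36/25)cos 2x + (21/50)sin 2x
E_alpha E_3pi/2 (-(1/2)E_alpha) f = 4 - (27/50)cos x - (43/25)sin x - (504/625)cos 2x + (1581/1250)sin 2x
D E_alpha E_3pi/2 (-(1/2)E_alpha) f = -(43/25)cos x + (27/50)sin x + (1581/625)cos 2x + (1008/625)sin 2x
D (D ∘ E_alpha ∘ E_3pi/2) (-(1/2)E_alpha) f = (27/50)cos x + (43/25)sin x + (2016/625)cos 2x - (3162/625)sin 2x

g(x) = (27/50)cos x + (43/25)sin x + (2016/625)cos 2x - (3162/625)sin 2x


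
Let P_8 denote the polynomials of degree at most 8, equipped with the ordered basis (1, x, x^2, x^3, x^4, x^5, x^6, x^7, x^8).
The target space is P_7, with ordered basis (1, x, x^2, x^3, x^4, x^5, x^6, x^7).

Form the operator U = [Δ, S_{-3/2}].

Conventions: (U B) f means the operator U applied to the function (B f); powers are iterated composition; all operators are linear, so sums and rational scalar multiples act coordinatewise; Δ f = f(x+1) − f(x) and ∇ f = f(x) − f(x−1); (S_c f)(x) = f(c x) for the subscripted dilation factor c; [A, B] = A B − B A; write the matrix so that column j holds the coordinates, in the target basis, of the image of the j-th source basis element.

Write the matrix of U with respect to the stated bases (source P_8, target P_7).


the matrix is [[0, -5/2, 5/4, -35/8, 65/16, -275/32, 665/64, -2315/128, 6305/256]; [0, 0, 15/2, -45/8, 105/4, -975/32, 2475/32, -13965/128, 6945/32]; [0, 0, 0, -135/8, 135/8, -1575/16, 8775/64, -51975/128, 41895/64]; [0, 0, 0, 0, 135/4, -675/16, 4725/16, -61425/128, 51975/32]; [0, 0, 0, 0, 0, -2025/32, 6075/64, -99225/128, 184275/128]; [0, 0, 0, 0, 0, 0, 3645/32, -25515/128, 59535/32]; [0, 0, 0, 0, 0, 0, 0, -25515/128, 25515/64]; [0, 0, 0, 0, 0, 0, 0, 0, 10935/32]] (rows listed top to bottom)

image of 1: 0
image of x: -5/2
image of x^2: (15/2)x + 5/4
image of x^3: -(135/8)x^2 - (45/8)x - 35/8
image of x^4: (135/4)x^3 + (135/8)x^2 + (105/4)x + 65/16
image of x^5: -(2025/32)x^4 - (675/16)x^3 - (1575/16)x^2 - (975/32)x - 275/32
image of x^6: (3645/32)x^5 + (6075/64)x^4 + (4725/16)x^3 + (8775/64)x^2 + (2475/32)x + 665/64
image of x^7: -(25515/128)x^6 - (25515/128)x^5 - (99225/128)x^4 - (61425/128)x^3 - (51975/128)x^2 - (13965/128)x - 2315/128
image of x^8: (10935/32)x^7 + (25515/64)x^6 + (59535/32)x^5 + (184275/128)x^4 + (51975/32)x^3 + (41895/64)x^2 + (6945/32)x + 6305/256
each image's coordinates form column j of the matrix


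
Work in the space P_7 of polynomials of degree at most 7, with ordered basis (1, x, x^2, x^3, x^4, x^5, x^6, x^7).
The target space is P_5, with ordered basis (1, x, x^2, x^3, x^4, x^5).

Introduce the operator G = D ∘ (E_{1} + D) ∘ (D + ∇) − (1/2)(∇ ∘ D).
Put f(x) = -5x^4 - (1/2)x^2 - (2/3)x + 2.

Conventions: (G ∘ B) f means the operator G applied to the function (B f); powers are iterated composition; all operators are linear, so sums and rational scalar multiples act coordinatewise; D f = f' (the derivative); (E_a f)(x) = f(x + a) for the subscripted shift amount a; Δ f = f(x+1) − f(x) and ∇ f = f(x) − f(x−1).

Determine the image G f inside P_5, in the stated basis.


D f = -20x^3 - x - 2/3
∇ f = -20x^3 + 30x^2 - 21x + 29/6
(D + ∇) f = -40x^3 + 30x^2 - 22x + 25/6
E_{1} (D + ∇) f = -40x^3 - 90x^2 - 82x - 167/6
D (D + ∇) f = -120x^2 + 60x - 22
(E_{1} + D) (D + ∇) f = -40x^3 - 210x^2 - 22x - 299/6
D (E_{1} + D) (D + ∇) f = -120x^2 - 420x - 22
D f = -20x^3 - x - 2/3
∇ D f = -60x^2 + 60x - 21
(-(1/2)(∇ ∘ D)) f = 30x^2 - 30x + 21/2
(D ∘ (E_{1} + D) ∘ (D + ∇) − (1/2)(∇ ∘ D)) f = -90x^2 - 450x - 23/2

the image equals g(x) = -90x^2 - 450x - 23/2


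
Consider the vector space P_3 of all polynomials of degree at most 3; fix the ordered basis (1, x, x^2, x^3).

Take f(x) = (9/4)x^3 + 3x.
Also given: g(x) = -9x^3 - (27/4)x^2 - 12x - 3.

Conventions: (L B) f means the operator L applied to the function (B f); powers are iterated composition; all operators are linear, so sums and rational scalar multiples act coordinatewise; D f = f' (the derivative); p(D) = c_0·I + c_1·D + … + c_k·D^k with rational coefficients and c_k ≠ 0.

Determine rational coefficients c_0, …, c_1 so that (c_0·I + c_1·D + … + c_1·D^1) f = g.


D^0 f = (9/4)x^3 + 3x
D^1 f = (27/4)x^2 + 3
matching coefficients of g against c_0 f + c_1 Df + … from the top degree down determines the c_i
solution: c_0 = -4, c_1 = -1

p(D) = -4·I − D, i.e. c_0 = -4, c_1 = -1


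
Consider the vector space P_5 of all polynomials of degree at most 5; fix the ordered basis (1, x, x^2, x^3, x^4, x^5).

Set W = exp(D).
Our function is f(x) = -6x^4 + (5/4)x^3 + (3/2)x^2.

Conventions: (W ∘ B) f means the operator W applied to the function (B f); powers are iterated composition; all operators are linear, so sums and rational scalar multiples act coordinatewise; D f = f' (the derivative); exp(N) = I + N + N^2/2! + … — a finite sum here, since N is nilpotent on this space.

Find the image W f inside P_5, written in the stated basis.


order-1 term: -24x^3 + (15/4)x^2 + 3x
order-2 term: -36x^2 + (15/4)x + 3/2
order-3 term: -24x + 5/4
order-4 term: -6
the series for exp(D) f terminates at order 4
exp(D) f = -6x^4 - (91/4)x^3 - (123/4)x^2 - (69/4)x - 13/4

the result is g(x) = -6x^4 - (91/4)x^3 - (123/4)x^2 - (69/4)x - 13/4


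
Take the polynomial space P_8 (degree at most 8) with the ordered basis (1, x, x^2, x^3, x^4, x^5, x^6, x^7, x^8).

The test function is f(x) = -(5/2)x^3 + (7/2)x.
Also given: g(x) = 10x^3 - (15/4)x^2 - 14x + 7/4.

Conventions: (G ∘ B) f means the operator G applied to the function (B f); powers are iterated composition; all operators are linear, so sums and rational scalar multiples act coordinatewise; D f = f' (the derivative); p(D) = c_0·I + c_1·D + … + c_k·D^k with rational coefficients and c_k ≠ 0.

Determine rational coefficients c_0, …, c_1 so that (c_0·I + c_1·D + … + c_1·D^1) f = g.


D^0 f = -(5/2)x^3 + (7/2)x
D^1 f = -(15/2)x^2 + 7/2
matching coefficients of g against c_0 f + c_1 Df + … from the top degree down determines the c_i
solution: c_0 = -4, c_1 = 1/2

p(D) = -4·I + (1/2)·D, i.e. c_0 = -4, c_1 = 1/2


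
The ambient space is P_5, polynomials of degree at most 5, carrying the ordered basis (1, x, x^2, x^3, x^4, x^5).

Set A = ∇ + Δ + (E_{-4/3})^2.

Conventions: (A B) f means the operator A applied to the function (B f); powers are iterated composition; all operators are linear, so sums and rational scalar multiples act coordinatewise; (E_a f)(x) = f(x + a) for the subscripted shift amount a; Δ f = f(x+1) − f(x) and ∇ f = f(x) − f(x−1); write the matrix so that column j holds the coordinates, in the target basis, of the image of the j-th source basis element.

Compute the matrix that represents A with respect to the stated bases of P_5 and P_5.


image of 1: 1
image of x: x - 2/3
image of x^2: x^2 - (4/3)x + 64/9
image of x^3: x^3 - 2x^2 + (64/3)x - 458/27
image of x^4: x^4 - (8/3)x^3 + (128/3)x^2 - (1832/27)x + 4096/81
image of x^5: x^5 - (10/3)x^4 + (640/9)x^3 - (4580/27)x^2 + (20480/81)x - 32282/243
each image's coordinates form column j of the matrix

the matrix is [[1, -2/3, 64/9, -458/27, 4096/81, -32282/243]; [0, 1, -4/3, 64/3, -1832/27, 20480/81]; [0, 0, 1, -2, 128/3, -4580/27]; [0, 0, 0, 1, -8/3, 640/9]; [0, 0, 0, 0, 1, -10/3]; [0, 0, 0, 0, 0, 1]] (rows listed top to bottom)


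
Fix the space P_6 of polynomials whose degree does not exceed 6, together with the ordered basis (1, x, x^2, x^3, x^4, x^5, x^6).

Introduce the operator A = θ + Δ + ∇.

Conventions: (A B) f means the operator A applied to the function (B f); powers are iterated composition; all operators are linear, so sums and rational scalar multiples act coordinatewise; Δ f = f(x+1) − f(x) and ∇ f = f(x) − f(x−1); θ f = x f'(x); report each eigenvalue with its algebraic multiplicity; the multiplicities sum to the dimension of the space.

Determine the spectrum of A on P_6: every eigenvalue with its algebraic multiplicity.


λ = 0 (multiplicity 1), λ = 1 (multiplicity 1), λ = 2 (multiplicity 1), λ = 3 (multiplicity 1), λ = 4 (multiplicity 1), λ = 5 (multiplicity 1), λ = 6 (multiplicity 1)

image of 1: 0
image of x: x + 2
image of x^2: 2x^2 + 4x
image of x^3: 3x^3 + 6x^2 + 2
image of x^4: 4x^4 + 8x^3 + 8x
image of x^5: 5x^5 + 10x^4 + 20x^2 + 2
image of x^6: 6x^6 + 12x^5 + 40x^3 + 12x
the matrix is upper triangular; its diagonal is (0, 1, 2, 3, 4, 5, 6)
for a triangular matrix the eigenvalues are the diagonal entries, with algebraic multiplicity their repetition count


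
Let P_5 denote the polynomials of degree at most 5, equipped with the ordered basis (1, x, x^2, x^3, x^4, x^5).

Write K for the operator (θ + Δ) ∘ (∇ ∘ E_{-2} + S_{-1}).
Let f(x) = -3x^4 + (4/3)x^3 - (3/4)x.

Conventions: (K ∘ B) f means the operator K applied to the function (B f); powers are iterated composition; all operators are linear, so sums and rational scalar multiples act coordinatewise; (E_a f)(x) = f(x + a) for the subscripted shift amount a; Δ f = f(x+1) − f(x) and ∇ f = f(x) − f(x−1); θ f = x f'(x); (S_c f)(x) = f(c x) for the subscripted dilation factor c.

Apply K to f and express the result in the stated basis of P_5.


E_{-2} f = -3x^4 + (76/3)x^3 - 80x^2 + (445/4)x - 343/6
∇ E_{-2} f = -12x^3 + 94x^2 - 248x + 2635/12
S_{-1} f = -3x^4 - (4/3)x^3 + (3/4)x
(∇ ∘ E_{-2} + S_{-1}) f = -3x^4 - (40/3)x^3 + 94x^2 - (989/4)x + 2635/12
θ (∇ ∘ E_{-2} + S_{-1}) f = -12x^4 - 40x^3 + 188x^2 - (989/4)x
Δ (∇ ∘ E_{-2} + S_{-1}) f = -12x^3 - 58x^2 + 136x - 2035/12
(θ + Δ) (∇ ∘ E_{-2} + S_{-1}) f = -12x^4 - 52x^3 + 130x^2 - (445/4)x - 2035/12

the image equals g(x) = -12x^4 - 52x^3 + 130x^2 - (445/4)x - 2035/12


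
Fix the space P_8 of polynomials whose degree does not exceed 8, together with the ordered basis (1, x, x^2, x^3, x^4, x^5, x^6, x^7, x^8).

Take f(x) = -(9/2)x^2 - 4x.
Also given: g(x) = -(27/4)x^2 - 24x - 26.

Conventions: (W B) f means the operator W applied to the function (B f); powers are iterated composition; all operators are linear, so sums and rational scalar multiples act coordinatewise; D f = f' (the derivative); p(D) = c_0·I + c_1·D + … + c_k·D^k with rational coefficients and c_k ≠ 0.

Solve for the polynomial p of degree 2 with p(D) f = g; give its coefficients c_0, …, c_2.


p(D) = (3/2)·I + 2·D + 2·D^2, i.e. c_0 = 3/2, c_1 = 2, c_2 = 2

D^0 f = -(9/2)x^2 - 4x
D^1 f = -9x - 4
D^2 f = -9
matching coefficients of g against c_0 f + c_1 Df + … from the top degree down determines the c_i
solution: c_0 = 3/2, c_1 = 2, c_2 = 2


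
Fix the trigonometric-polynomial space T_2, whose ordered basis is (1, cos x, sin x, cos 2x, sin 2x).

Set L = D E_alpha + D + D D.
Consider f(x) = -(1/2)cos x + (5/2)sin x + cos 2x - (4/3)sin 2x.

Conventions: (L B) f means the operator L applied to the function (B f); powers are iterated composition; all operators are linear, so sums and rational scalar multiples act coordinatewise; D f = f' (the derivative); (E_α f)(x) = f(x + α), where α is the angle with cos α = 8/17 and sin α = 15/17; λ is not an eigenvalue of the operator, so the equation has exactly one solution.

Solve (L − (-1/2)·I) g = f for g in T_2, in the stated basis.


g(x) = -(203/277)cos x - (285/277)sin x - (13802/95091)cos 2x + (26936/95091)sin 2x

write g with unknown coordinates in the stated basis and equate coefficients in (L − (-1/2)·I) g = f
solving from the highest basis element down gives g = -(203/277)cos x - (285/277)sin x - (13802/95091)cos 2x + (26936/95091)sin 2x
check: L g = -(37/277)cos x + (835/277)sin x + (101992/95091)cos 2x - (46752/31697)sin 2x
so L g − (-1/2)·g = -(1/2)cos x + (5/2)sin x + cos 2x - (4/3)sin 2x = f ✓


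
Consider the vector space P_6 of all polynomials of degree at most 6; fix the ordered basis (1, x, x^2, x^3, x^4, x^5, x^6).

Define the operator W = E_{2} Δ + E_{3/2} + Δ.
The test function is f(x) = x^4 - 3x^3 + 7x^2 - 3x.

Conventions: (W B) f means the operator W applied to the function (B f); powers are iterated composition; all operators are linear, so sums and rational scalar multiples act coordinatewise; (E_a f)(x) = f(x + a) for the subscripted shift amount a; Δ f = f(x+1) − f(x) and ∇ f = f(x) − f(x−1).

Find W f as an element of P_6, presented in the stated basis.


Δ f = 4x^3 - 3x^2 + 9x + 2
E_{2} Δ f = 4x^3 + 21x^2 + 45x + 40
E_{3/2} f = x^4 + 3x^3 + 7x^2 + (45/4)x + 99/16
Δ f = 4x^3 - 3x^2 + 9x + 2
(E_{2} Δ + E_{3/2} + Δ) f = x^4 + 11x^3 + 25x^2 + (261/4)x + 771/16

the result is g(x) = x^4 + 11x^3 + 25x^2 + (261/4)x + 771/16


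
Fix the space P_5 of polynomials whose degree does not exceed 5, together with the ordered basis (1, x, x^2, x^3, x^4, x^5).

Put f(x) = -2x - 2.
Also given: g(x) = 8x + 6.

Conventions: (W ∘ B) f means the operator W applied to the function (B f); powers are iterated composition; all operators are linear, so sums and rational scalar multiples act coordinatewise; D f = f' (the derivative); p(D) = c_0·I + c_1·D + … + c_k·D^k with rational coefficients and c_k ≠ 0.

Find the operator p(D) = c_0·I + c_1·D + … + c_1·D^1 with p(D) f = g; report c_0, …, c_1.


D^0 f = -2x - 2
D^1 f = -2
matching coefficients of g against c_0 f + c_1 Df + … from the top degree down determines the c_i
solution: c_0 = -4, c_1 = 1

c_0 = -4, c_1 = 1


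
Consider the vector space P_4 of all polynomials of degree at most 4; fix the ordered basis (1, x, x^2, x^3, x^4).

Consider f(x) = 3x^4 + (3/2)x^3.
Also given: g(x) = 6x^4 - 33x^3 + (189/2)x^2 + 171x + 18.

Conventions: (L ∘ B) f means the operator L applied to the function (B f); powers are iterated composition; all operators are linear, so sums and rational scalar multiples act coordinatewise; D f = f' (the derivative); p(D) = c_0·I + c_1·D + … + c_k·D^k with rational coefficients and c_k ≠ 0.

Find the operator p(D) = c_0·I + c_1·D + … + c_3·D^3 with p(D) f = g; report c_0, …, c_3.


p(D) = 2·I − 3·D + 3·D^2 + 2·D^3, i.e. c_0 = 2, c_1 = -3, c_2 = 3, c_3 = 2

D^0 f = 3x^4 + (3/2)x^3
D^1 f = 12x^3 + (9/2)x^2
D^2 f = 36x^2 + 9x
D^3 f = 72x + 9
matching coefficients of g against c_0 f + c_1 Df + … from the top degree down determines the c_i
solution: c_0 = 2, c_1 = -3, c_2 = 3, c_3 = 2


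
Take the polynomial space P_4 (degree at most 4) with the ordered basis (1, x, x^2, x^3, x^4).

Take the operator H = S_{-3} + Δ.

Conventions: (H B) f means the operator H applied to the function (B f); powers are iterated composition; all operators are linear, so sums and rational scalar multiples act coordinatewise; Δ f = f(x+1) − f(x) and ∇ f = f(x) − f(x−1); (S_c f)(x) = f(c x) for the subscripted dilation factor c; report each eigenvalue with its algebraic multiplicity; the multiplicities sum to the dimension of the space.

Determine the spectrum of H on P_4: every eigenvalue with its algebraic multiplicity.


λ = -27 (multiplicity 1), λ = -3 (multiplicity 1), λ = 1 (multiplicity 1), λ = 9 (multiplicity 1), λ = 81 (multiplicity 1)

image of 1: 1
image of x: -3x + 1
image of x^2: 9x^2 + 2x + 1
image of x^3: -27x^3 + 3x^2 + 3x + 1
image of x^4: 81x^4 + 4x^3 + 6x^2 + 4x + 1
the matrix is upper triangular; its diagonal is (1, -3, 9, -27, 81)
for a triangular matrix the eigenvalues are the diagonal entries, with algebraic multiplicity their repetition count


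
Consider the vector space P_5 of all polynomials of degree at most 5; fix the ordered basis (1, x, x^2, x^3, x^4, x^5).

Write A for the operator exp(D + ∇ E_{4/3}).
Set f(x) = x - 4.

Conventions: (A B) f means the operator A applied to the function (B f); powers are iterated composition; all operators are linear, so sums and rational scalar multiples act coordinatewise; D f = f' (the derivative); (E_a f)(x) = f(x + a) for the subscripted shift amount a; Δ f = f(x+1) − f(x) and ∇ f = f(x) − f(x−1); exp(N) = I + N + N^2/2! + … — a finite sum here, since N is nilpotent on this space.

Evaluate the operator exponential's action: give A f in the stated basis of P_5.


the image equals g(x) = x - 2

order-1 term: 2
the series for exp(D + ∇ E_{4/3}) f terminates at order 1
exp(D + ∇ E_{4/3}) f = x - 2


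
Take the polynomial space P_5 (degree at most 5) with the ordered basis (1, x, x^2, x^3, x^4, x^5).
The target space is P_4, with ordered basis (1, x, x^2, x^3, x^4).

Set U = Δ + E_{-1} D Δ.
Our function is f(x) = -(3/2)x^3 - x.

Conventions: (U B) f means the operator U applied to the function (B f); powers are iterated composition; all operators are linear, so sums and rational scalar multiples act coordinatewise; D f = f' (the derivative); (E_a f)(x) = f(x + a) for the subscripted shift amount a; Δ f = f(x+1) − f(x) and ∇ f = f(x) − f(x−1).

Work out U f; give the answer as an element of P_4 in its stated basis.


the image equals g(x) = -(9/2)x^2 - (27/2)x + 2

Δ f = -(9/2)x^2 - (9/2)x - 5/2
Δ f = -(9/2)x^2 - (9/2)x - 5/2
D Δ f = -9x - 9/2
E_{-1} D Δ f = -9x + 9/2
(Δ + E_{-1} D Δ) f = -(9/2)x^2 - (27/2)x + 2
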